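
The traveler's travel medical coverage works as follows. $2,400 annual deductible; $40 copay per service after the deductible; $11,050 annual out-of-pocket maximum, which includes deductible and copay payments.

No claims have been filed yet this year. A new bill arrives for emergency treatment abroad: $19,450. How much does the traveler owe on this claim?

$2,440

Nothing has been paid toward the $2,400 deductible, so the first $2,400 of this charge is applied there.
After the $2,400 deductible portion, $19,450 − $2,400 = $17,050 is subject to the copay.
Copay on this service: $40.
So the traveler owes $2,400 + $40 = $2,440 before any cap.
Cumulative spending $0 + $2,440 = $2,440 stays under the $11,050 maximum.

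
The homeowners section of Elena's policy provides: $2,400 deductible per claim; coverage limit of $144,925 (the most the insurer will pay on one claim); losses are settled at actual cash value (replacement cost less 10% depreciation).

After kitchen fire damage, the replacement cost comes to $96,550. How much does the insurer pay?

Actual cash value after 10% depreciation: $96,550 × 90% = $86,895.
Less the $2,400 deductible: $86,895 − $2,400 = $84,495.
That's under the $144,925 cap, so the insurer reimburses the full $84,495.

$84,495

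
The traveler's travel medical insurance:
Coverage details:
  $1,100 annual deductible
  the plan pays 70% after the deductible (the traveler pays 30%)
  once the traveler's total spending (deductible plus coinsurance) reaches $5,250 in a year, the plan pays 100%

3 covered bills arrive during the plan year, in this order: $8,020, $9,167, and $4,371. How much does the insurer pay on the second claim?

$7,093

#1 ($8,020): deductible takes $1,100, $6,920 remains; 30% of $6,920 = $2,076. Traveler owes $3,176 (running OOP $3,176). Plan pays $8,020 − $3,176 = $4,844.
#2 ($9,167): deductible met; 30% of $9,167 = $2,750.10. OOP would hit $5,926.10 > $5,250, so the cap limits the traveler to $5,250 − $3,176 = $2,074. Plan pays $9,167 − $2,074 = $7,093.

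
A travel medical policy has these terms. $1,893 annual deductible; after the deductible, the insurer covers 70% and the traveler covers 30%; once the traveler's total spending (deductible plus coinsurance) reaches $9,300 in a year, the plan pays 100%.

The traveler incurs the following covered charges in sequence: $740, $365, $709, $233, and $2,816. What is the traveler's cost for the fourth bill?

Claim 1 ($740): all of it applies to the deductible. Traveler owes $740 (running OOP $740).
Claim 2 ($365): all of it applies to the deductible. Traveler owes $365 (running OOP $1,105).
Claim 3 ($709): fully absorbed by the deductible. Traveler owes $709 (running OOP $1,814).
Claim 4 ($233): $79 finishes the deductible; $154 goes to coinsurance; coinsurance $154 × 30% = $46.20. Traveler pays $125.20; OOP now $1,939.20.

$125.20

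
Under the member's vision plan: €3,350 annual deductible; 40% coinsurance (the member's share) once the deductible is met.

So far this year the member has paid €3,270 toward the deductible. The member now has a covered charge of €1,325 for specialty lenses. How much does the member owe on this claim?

€578

€3,270 of the €3,350 deductible is already met, leaving €80.
After the €80 deductible portion, €1,325 − €80 = €1,245 is subject to coinsurance.
Coinsurance: €1,245 × 40% = €498.
Member responsibility: €80 + €498 = €578.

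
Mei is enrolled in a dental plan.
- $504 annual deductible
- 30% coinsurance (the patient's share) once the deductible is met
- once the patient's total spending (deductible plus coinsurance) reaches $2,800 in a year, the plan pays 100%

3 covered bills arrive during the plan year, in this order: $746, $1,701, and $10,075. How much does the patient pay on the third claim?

$1,713.10

Claim 1 ($746): $504 to deductible, leaving $242; 30% of $242 = $72.60. Patient owes $576.60 (running OOP $576.60).
Claim 2 ($1,701): deductible already satisfied, so patient's share is 30% × $1,701 = $510.30. Patient owes $510.30 (running OOP $1,086.90).
Claim 3 ($10,075): deductible already satisfied, so patient's share is 30% × $10,075 = $3,022.50. Adding that to $1,086.90 gives $4,109.40, past the $2,800 cap; patient pays only $2,800 − $1,086.90 = $1,713.10.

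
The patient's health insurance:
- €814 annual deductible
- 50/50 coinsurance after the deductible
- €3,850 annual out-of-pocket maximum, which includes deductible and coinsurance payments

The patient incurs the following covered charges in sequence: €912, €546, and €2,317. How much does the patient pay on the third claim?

Claim 1 — €912: €814 finishes the deductible; €98 goes to coinsurance; 50% of €98 = €49. Patient pays €863; OOP now €863.
Claim 2 — €546: 50% coinsurance on €546 = €273. Cost to patient: €273. OOP to date €1,136.
Claim 3 — €2,317: deductible met; 50% of €2,317 = €1,158.50. Patient owes €1,158.50 (running OOP €2,294.50).

€1,158.50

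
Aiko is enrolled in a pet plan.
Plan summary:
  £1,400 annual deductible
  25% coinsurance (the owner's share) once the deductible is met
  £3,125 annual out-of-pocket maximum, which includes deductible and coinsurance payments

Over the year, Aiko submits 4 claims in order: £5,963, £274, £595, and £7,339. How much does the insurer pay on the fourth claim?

£6,972

Bill 1, £5,963: £1,400 to deductible, leaving £4,563; owner's 25% is £1,140.75. Owner owes £2,540.75 (running OOP £2,540.75). Plan pays £5,963 − £2,540.75 = £3,422.25.
Bill 2, £274: deductible met; 25% of £274 = £68.50. Cost to owner: £68.50. OOP to date £2,609.25. Insurer: £274 − £68.50 = £205.50.
Bill 3, £595: deductible met; 25% of £595 = £148.75. Owner pays £148.75; OOP now £2,758. Plan pays £595 − £148.75 = £446.25.
Bill 4, £7,339: deductible met; 25% of £7,339 = £1,834.75. That would push OOP to £4,592.75, over the £3,125 cap, so owner pays £3,125 − £2,758 = £367. Insurer: £7,339 − £367 = £6,972.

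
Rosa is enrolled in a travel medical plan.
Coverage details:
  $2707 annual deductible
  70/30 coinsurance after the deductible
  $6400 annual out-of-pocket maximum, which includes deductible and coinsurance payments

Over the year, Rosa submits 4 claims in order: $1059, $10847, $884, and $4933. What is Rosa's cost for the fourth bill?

Bill 1, $1059: fully absorbed by the deductible. Cost to traveler: $1059. OOP to date $1059.
Bill 2, $10847: $1648 finishes the deductible; $9199 goes to coinsurance; coinsurance $9199 × 30% = $2759.70. Cost to traveler: $4407.70. OOP to date $5466.70.
Bill 3, $884: 30% coinsurance on $884 = $265.20. Traveler pays $265.20; OOP now $5731.90.
Bill 4, $4933: deductible already satisfied, so traveler's share is 30% × $4933 = $1479.90. Adding that to $5731.90 gives $7211.80, past the $6400 cap; traveler pays only $6400 − $5731.90 = $668.10.

$668.10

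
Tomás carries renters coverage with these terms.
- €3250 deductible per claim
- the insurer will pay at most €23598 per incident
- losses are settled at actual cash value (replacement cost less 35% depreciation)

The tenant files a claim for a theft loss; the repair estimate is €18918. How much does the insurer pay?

Actual cash value after 35% depreciation: €18918 × 65% = €12296.70.
Subtract the deductible: €12296.70 − €3250 = €9046.70.
That's under the €23598 cap, so the insurer reimburses the full €9046.70.

€9046.70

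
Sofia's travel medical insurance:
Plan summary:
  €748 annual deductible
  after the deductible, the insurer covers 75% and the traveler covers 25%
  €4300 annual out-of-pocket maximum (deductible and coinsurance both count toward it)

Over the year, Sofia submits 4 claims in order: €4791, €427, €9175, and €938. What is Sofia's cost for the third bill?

€2293.75

Claim 1 — €4791: €748 to deductible, leaving €4043; coinsurance €4043 × 25% = €1010.75. Cost to traveler: €1758.75. OOP to date €1758.75.
Claim 2 — €427: deductible met; 25% of €427 = €106.75. Traveler owes €106.75 (running OOP €1865.50).
Claim 3 — €9175: deductible met; 25% of €9175 = €2293.75. Cost to traveler: €2293.75. OOP to date €4159.25.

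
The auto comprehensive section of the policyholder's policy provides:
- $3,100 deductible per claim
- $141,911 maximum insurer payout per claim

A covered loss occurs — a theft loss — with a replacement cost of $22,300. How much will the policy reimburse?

$19,200

Subtract the deductible: $22,300 − $3,100 = $19,200.
$19,200 is within the $141,911 limit, so the insurer pays $19,200.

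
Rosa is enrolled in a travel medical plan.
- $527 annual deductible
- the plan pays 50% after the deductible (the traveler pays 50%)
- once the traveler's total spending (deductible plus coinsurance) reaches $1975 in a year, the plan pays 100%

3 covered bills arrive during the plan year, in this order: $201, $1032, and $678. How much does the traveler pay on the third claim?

$339

#1 ($201): entire amount goes to the deductible. Traveler pays $201; OOP now $201.
#2 ($1032): $326 to deductible, leaving $706; traveler's 50% is $353. Traveler owes $679 (running OOP $880).
#3 ($678): 50% coinsurance on $678 = $339. Traveler pays $339; OOP now $1219.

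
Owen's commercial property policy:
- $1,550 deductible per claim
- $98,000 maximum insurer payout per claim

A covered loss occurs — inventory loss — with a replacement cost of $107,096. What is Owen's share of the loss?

After the deductible, $107,096 − $1,550 = $105,546 remains.
Since $105,546 > $98,000, the payout is capped at $98,000.
Out of pocket: $107,096 − $98,000 = $9,096.

$9,096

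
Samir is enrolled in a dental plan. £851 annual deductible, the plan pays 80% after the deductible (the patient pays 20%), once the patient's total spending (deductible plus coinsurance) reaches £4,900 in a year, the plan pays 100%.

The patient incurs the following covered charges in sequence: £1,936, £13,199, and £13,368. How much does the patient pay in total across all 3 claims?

£4,900

Claim 1 — £1,936: £851 finishes the deductible; £1,085 goes to coinsurance; patient's 20% is £217. Patient owes £1,068 (running OOP £1,068).
Claim 2 — £13,199: deductible already satisfied, so patient's share is 20% × £13,199 = £2,639.80. Patient owes £2,639.80 (running OOP £3,707.80).
Claim 3 — £13,368: deductible already satisfied, so patient's share is 20% × £13,368 = £2,673.60. Adding that to £3,707.80 gives £6,381.40, past the £4,900 cap; patient pays only £4,900 − £3,707.80 = £1,192.20.
Summing the patient's payments: £1,068 + £2,639.80 + £1,192.20 = £4,900.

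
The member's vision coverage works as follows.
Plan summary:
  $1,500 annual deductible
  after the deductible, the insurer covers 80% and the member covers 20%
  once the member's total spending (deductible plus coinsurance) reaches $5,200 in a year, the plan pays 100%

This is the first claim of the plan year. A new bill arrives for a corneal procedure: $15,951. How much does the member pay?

$4,390.20

Deductible not yet touched, so the first $1,500 of the bill goes to the deductible.
The remaining $14,451 (= $15,951 − $1,500) moves to coinsurance.
Coinsurance: $14,451 × 20% = $2,890.20.
That puts the member's cost at $1,500 + $2,890.20 = $4,390.20 before any cap.
Cumulative spending $0 + $4,390.20 = $4,390.20 stays under the $5,200 maximum.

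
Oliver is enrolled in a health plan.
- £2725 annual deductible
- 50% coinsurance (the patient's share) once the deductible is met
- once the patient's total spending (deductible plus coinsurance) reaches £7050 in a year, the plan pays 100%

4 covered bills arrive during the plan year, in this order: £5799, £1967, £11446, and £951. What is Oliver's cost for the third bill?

£1804.50

Bill 1, £5799: £2725 finishes the deductible; £3074 goes to coinsurance; coinsurance £3074 × 50% = £1537. Patient owes £4262 (running OOP £4262).
Bill 2, £1967: deductible met; 50% of £1967 = £983.50. Cost to patient: £983.50. OOP to date £5245.50.
Bill 3, £11446: 50% coinsurance on £11446 = £5723. That would push OOP to £10968.50, over the £7050 cap, so patient pays £7050 − £5245.50 = £1804.50.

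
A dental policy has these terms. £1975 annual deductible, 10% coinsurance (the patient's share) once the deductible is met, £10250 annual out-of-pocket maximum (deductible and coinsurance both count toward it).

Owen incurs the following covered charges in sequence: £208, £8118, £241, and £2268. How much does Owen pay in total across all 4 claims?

£2861

Claim 1 (£208): entire amount goes to the deductible. Patient owes £208 (running OOP £208).
Claim 2 (£8118): £1767 finishes the deductible; £6351 goes to coinsurance; 10% of £6351 = £635.10. Patient owes £2402.10 (running OOP £2610.10).
Claim 3 (£241): deductible met; 10% of £241 = £24.10. Cost to patient: £24.10. OOP to date £2634.20.
Claim 4 (£2268): deductible met; 10% of £2268 = £226.80. Patient pays £226.80; OOP now £2861.
Total paid by the patient: £208 + £2402.10 + £24.10 + £226.80 = £2861.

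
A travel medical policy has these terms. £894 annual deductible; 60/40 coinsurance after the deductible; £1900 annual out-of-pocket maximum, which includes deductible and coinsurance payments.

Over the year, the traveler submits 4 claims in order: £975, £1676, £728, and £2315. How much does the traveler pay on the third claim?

£291.20

Claim 1 — £975: £894 finishes the deductible; £81 goes to coinsurance; traveler's 40% is £32.40. Cost to traveler: £926.40. OOP to date £926.40.
Claim 2 — £1676: deductible met; 40% of £1676 = £670.40. Cost to traveler: £670.40. OOP to date £1596.80.
Claim 3 — £728: deductible already satisfied, so traveler's share is 40% × £728 = £291.20. Traveler owes £291.20 (running OOP £1888).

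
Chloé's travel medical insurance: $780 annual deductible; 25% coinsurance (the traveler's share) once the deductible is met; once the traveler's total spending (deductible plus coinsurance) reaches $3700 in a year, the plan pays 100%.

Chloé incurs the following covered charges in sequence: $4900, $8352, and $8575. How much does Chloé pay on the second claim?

Claim 1 — $4900: deductible takes $780, $4120 remains; 25% of $4120 = $1030. Cost to traveler: $1810. OOP to date $1810.
Claim 2 — $8352: 25% coinsurance on $8352 = $2088. OOP would hit $3898 > $3700, so the cap limits the traveler to $3700 − $1810 = $1890.

$1890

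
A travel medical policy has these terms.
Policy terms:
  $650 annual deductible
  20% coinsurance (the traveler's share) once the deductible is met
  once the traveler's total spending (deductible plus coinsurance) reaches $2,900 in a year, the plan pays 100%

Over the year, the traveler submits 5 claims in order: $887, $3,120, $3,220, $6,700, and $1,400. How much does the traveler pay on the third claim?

Claim 1 — $887: $650 finishes the deductible; $237 goes to coinsurance; 20% of $237 = $47.40. Traveler pays $697.40; OOP now $697.40.
Claim 2 — $3,120: deductible already satisfied, so traveler's share is 20% × $3,120 = $624. Cost to traveler: $624. OOP to date $1,321.40.
Claim 3 — $3,220: deductible met; 20% of $3,220 = $644. Traveler pays $644; OOP now $1,965.40.

$644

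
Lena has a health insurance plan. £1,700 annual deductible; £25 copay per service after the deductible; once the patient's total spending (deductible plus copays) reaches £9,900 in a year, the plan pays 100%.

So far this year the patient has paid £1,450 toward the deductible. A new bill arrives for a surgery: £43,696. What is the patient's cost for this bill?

Deductible still to meet: £1,700 − £1,450 = £250.
After the £250 deductible portion, £43,696 − £250 = £43,446 is subject to the copay.
Copay on this service: £25.
That puts the patient's cost at £250 + £25 = £275 before any cap.
Cumulative spending £1,450 + £275 = £1,725 stays under the £9,900 maximum.

£275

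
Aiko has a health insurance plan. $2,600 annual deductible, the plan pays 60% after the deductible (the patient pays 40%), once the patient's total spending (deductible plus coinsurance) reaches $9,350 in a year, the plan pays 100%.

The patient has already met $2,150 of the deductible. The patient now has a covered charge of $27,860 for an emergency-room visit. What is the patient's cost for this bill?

$7,200

Deductible still to meet: $2,600 − $2,150 = $450.
That leaves $27,860 − $450 = $27,410 for coinsurance.
Patient's 40% share of $27,410 is $10,964.
Patient responsibility before any cap: $450 + $10,964 = $11,414.
That would bring total out-of-pocket to $13,564, past the $9,350 cap. The patient is capped at $9,350 − $2,150 = $7,200 on this claim.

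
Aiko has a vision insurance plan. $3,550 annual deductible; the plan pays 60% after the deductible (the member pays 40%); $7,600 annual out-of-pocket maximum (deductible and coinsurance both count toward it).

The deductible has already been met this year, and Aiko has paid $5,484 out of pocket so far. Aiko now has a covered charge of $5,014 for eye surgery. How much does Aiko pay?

$2,005.60

The deductible is already satisfied, so the full bill goes to coinsurance.
Coinsurance: $5,014 × 40% = $2,005.60.
Cumulative spending $5,484 + $2,005.60 = $7,489.60 stays under the $7,600 maximum.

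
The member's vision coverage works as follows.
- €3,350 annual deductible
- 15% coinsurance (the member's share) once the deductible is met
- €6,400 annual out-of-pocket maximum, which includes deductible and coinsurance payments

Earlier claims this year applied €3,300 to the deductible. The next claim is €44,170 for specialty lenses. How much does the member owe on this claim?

€3,300 of the €3,350 deductible is already met, leaving €50.
That leaves €44,170 − €50 = €44,120 for coinsurance.
15% of €44,120 = €6,618 falls to the member.
So the member owes €50 + €6,618 = €6,668 before any cap.
That would bring total out-of-pocket to €9,968, past the €6,400 cap. The member is capped at €6,400 − €3,300 = €3,100 on this claim.

€3,100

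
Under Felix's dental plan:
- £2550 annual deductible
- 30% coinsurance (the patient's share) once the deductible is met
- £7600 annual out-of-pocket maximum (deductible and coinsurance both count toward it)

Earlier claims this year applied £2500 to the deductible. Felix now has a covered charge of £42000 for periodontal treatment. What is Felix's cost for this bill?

Deductible still to meet: £2550 − £2500 = £50.
After the £50 deductible portion, £42000 − £50 = £41950 is subject to coinsurance.
Patient's 30% share of £41950 is £12585.
So the patient owes £50 + £12585 = £12635 before any cap.
That would bring total out-of-pocket to £15135, past the £7600 cap. The patient is capped at £7600 − £2500 = £5100 on this claim.

£5100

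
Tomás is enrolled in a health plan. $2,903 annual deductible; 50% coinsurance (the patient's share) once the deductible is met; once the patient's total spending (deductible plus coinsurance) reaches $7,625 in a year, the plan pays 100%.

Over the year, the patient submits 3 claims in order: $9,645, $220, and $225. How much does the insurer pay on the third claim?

Claim 1 — $9,645: deductible takes $2,903, $6,742 remains; patient's 50% is $3,371. Cost to patient: $6,274. OOP to date $6,274. Plan pays $9,645 − $6,274 = $3,371.
Claim 2 — $220: deductible met; 50% of $220 = $110. Patient pays $110; OOP now $6,384. Plan pays $220 − $110 = $110.
Claim 3 — $225: deductible met; 50% of $225 = $112.50. Patient pays $112.50; OOP now $6,496.50. Plan pays $225 − $112.50 = $112.50.

$112.50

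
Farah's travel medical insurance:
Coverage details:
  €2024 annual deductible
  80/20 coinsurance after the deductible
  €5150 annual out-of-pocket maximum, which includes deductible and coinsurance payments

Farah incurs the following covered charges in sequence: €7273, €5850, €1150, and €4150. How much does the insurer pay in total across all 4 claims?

€13273

Bill 1, €7273: deductible takes €2024, €5249 remains; 20% of €5249 = €1049.80. Traveler owes €3073.80 (running OOP €3073.80). Plan pays €7273 − €3073.80 = €4199.20.
Bill 2, €5850: 20% coinsurance on €5850 = €1170. Traveler pays €1170; OOP now €4243.80. Plan pays €5850 − €1170 = €4680.
Bill 3, €1150: 20% coinsurance on €1150 = €230. Traveler pays €230; OOP now €4473.80. Plan pays €1150 − €230 = €920.
Bill 4, €4150: 20% coinsurance on €4150 = €830. That would push OOP to €5303.80, over the €5150 cap, so traveler pays €5150 − €4473.80 = €676.20. Insurer: €4150 − €676.20 = €3473.80.
Insurer total: €4199.20 + €4680 + €920 + €3473.80 = €13273.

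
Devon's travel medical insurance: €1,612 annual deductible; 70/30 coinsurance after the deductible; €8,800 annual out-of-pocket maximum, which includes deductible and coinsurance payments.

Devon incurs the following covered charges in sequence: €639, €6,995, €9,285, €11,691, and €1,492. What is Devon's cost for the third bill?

€2,785.50

Bill 1, €639: all of it applies to the deductible. Traveler pays €639; OOP now €639.
Bill 2, €6,995: deductible takes €973, €6,022 remains; 30% of €6,022 = €1,806.60. Cost to traveler: €2,779.60. OOP to date €3,418.60.
Bill 3, €9,285: deductible met; 30% of €9,285 = €2,785.50. Cost to traveler: €2,785.50. OOP to date €6,204.10.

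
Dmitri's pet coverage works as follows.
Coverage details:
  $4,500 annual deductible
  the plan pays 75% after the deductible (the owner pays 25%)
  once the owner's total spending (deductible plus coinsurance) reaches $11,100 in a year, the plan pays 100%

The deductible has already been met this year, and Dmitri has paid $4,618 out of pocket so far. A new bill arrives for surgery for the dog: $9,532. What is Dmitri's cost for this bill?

With the deductible met, the entire $9,532 is subject to coinsurance.
Coinsurance: $9,532 × 25% = $2,383.
Year-to-date out-of-pocket becomes $4,618 + $2,383 = $7,001, still under the $11,100 maximum, so no cap applies.

$2,383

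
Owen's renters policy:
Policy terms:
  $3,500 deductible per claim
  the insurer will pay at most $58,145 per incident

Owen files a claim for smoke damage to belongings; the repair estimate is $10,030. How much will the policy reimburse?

After the deductible, $10,030 − $3,500 = $6,530 remains.
That's under the $58,145 cap, so the insurer reimburses the full $6,530.

$6,530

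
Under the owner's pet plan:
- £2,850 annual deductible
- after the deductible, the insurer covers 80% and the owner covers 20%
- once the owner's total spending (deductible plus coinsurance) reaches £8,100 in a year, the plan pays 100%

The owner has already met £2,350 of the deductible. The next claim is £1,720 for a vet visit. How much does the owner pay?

£744

Remaining deductible: £2,850 − £2,350 = £500.
After the £500 deductible portion, £1,720 − £500 = £1,220 is subject to coinsurance.
Coinsurance: £1,220 × 20% = £244.
Owner responsibility before any cap: £500 + £244 = £744.
Total out-of-pocket so far would be £2,350 + £744 = £3,094, below the £8,100 cap — no reduction.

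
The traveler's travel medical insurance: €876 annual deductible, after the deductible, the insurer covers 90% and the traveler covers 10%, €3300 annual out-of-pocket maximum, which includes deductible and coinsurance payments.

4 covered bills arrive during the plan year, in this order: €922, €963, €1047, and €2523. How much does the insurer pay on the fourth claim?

€2270.70

Claim 1 (€922): €876 to deductible, leaving €46; coinsurance €46 × 10% = €4.60. Traveler owes €880.60 (running OOP €880.60). Insurer: €922 − €880.60 = €41.40.
Claim 2 (€963): deductible already satisfied, so traveler's share is 10% × €963 = €96.30. Traveler owes €96.30 (running OOP €976.90). Plan pays €963 − €96.30 = €866.70.
Claim 3 (€1047): 10% coinsurance on €1047 = €104.70. Traveler pays €104.70; OOP now €1081.60. Plan pays €1047 − €104.70 = €942.30.
Claim 4 (€2523): 10% coinsurance on €2523 = €252.30. Traveler pays €252.30; OOP now €1333.90. Insurer: €2523 − €252.30 = €2270.70.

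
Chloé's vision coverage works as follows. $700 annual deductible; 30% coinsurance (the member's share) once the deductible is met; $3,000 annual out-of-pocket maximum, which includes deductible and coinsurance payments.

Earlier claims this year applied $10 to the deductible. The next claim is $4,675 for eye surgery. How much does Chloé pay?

$10 of the $700 deductible is already met, leaving $690.
That leaves $4,675 − $690 = $3,985 for coinsurance.
Member's 30% share of $3,985 is $1,195.50.
Member responsibility before any cap: $690 + $1,195.50 = $1,885.50.
Cumulative spending $10 + $1,885.50 = $1,895.50 stays under the $3,000 maximum.

$1,885.50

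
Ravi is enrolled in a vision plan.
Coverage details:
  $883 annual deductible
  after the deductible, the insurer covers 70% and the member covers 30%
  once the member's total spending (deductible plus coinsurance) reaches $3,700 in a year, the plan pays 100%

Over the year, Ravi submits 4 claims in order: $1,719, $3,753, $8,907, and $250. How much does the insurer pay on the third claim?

$7,466.70

Claim 1 — $1,719: deductible takes $883, $836 remains; member's 30% is $250.80. Member pays $1,133.80; OOP now $1,133.80. Plan pays $1,719 − $1,133.80 = $585.20.
Claim 2 — $3,753: 30% coinsurance on $3,753 = $1,125.90. Member pays $1,125.90; OOP now $2,259.70. Plan pays $3,753 − $1,125.90 = $2,627.10.
Claim 3 — $8,907: 30% coinsurance on $8,907 = $2,672.10. OOP would hit $4,931.80 > $3,700, so the cap limits the member to $3,700 − $2,259.70 = $1,440.30. Plan pays $8,907 − $1,440.30 = $7,466.70.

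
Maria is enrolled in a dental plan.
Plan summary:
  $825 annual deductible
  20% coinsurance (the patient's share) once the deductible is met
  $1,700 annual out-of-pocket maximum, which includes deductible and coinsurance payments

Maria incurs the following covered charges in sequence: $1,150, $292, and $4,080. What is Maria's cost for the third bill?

$751.60

Claim 1 — $1,150: deductible takes $825, $325 remains; coinsurance $325 × 20% = $65. Patient owes $890 (running OOP $890).
Claim 2 — $292: 20% coinsurance on $292 = $58.40. Cost to patient: $58.40. OOP to date $948.40.
Claim 3 — $4,080: deductible already satisfied, so patient's share is 20% × $4,080 = $816. OOP would hit $1,764.40 > $1,700, so the cap limits the patient to $1,700 − $948.40 = $751.60.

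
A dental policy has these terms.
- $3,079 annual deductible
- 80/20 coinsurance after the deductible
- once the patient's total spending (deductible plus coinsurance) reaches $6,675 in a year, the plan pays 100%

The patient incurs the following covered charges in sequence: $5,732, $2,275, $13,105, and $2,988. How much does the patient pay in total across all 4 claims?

Claim 1 — $5,732: deductible takes $3,079, $2,653 remains; coinsurance $2,653 × 20% = $530.60. Patient pays $3,609.60; OOP now $3,609.60.
Claim 2 — $2,275: deductible already satisfied, so patient's share is 20% × $2,275 = $455. Patient pays $455; OOP now $4,064.60.
Claim 3 — $13,105: deductible already satisfied, so patient's share is 20% × $13,105 = $2,621. Adding that to $4,064.60 gives $6,685.60, past the $6,675 cap; patient pays only $6,675 − $4,064.60 = $2,610.40.
Claim 4 — $2,988: deductible met; 20% of $2,988 = $597.60. OOP would hit $7,272.60 > $6,675, so the cap limits the patient to $6,675 − $6,675 = $0.
Total paid by the patient: $3,609.60 + $455 + $2,610.40 + $0 = $6,675.

$6,675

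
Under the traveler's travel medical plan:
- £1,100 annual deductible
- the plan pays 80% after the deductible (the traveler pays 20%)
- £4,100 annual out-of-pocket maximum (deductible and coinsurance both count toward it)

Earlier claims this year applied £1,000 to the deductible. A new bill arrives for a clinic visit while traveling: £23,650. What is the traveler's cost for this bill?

£3,100

Remaining deductible: £1,100 − £1,000 = £100.
After the £100 deductible portion, £23,650 − £100 = £23,550 is subject to coinsurance.
Coinsurance: £23,550 × 20% = £4,710.
That puts the traveler's cost at £100 + £4,710 = £4,810 before any cap.
Adding £4,810 to the £1,000 already spent would give £5,810, which exceeds the £4,100 cap; the traveler pays just £4,100 − £1,000 = £3,100.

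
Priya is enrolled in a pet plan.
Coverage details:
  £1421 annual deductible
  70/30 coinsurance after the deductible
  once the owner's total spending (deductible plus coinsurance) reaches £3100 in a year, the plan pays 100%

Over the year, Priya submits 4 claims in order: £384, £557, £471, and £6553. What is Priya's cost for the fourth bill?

£1688

Claim 1 (£384): all of it applies to the deductible. Owner pays £384; OOP now £384.
Claim 2 (£557): entire amount goes to the deductible. Owner owes £557 (running OOP £941).
Claim 3 (£471): fully absorbed by the deductible. Owner pays £471; OOP now £1412.
Claim 4 (£6553): deductible takes £9, £6544 remains; coinsurance £6544 × 30% = £1963.20. Together that's £9 + £1963.20 = £1972.20. OOP would hit £3384.20 > £3100, so the cap limits the owner to £3100 − £1412 = £1688.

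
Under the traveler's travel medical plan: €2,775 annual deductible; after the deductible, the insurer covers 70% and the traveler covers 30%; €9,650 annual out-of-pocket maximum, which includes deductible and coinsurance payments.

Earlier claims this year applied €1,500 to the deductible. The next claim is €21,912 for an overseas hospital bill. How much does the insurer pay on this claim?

Remaining deductible: €2,775 − €1,500 = €1,275.
The remaining €20,637 (= €21,912 − €1,275) moves to coinsurance.
Traveler's 30% share of €20,637 is €6,191.10.
That puts the traveler's cost at €1,275 + €6,191.10 = €7,466.10 before any cap.
Total out-of-pocket so far would be €1,500 + €7,466.10 = €8,966.10, below the €9,650 cap — no reduction.
Insurer pays the balance: €21,912 − €7,466.10 = €14,445.90.

€14,445.90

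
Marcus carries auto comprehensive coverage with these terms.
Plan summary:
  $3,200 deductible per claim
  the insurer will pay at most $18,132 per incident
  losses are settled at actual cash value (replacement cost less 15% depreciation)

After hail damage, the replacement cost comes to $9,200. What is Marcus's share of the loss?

Depreciate 15%: the covered value is $9,200 × 0.85 = $7,820.
Less the $3,200 deductible: $7,820 − $3,200 = $4,620.
$4,620 ≤ $18,132, so the limit doesn't bind; insurer pays $4,620.
The policyholder bears the rest of the original loss: $9,200 − $4,620 = $4,580.

$4,580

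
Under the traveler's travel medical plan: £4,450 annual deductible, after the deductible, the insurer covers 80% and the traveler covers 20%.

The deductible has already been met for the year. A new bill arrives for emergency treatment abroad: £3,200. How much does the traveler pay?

With the deductible met, the entire £3,200 is subject to coinsurance.
Coinsurance: £3,200 × 20% = £640.

£640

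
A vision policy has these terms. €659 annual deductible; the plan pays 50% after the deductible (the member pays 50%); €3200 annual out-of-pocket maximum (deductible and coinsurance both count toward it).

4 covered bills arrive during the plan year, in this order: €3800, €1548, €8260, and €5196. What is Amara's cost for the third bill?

€196.50

Claim 1 (€3800): €659 to deductible, leaving €3141; coinsurance €3141 × 50% = €1570.50. Member owes €2229.50 (running OOP €2229.50).
Claim 2 (€1548): deductible already satisfied, so member's share is 50% × €1548 = €774. Member pays €774; OOP now €3003.50.
Claim 3 (€8260): deductible met; 50% of €8260 = €4130. OOP would hit €7133.50 > €3200, so the cap limits the member to €3200 − €3003.50 = €196.50.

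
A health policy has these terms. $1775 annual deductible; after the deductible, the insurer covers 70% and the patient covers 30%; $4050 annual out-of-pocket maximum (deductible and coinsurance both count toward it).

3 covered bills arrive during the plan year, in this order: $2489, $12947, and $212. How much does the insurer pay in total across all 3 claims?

$11598

Claim 1 — $2489: deductible takes $1775, $714 remains; patient's 30% is $214.20. Patient pays $1989.20; OOP now $1989.20. Plan pays $2489 − $1989.20 = $499.80.
Claim 2 — $12947: 30% coinsurance on $12947 = $3884.10. Adding that to $1989.20 gives $5873.30, past the $4050 cap; patient pays only $4050 − $1989.20 = $2060.80. Insurer: $12947 − $2060.80 = $10886.20.
Claim 3 — $212: deductible met; 30% of $212 = $63.60. That would push OOP to $4113.60, over the $4050 cap, so patient pays $4050 − $4050 = $0. Plan pays $212 − $0 = $212.
Insurer total = bills − patient's total = $15648 − $4050 = $11598.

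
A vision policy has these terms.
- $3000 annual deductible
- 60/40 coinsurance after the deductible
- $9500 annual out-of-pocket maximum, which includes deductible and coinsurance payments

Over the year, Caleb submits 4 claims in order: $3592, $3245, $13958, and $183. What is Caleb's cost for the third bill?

#1 ($3592): deductible takes $3000, $592 remains; 40% of $592 = $236.80. Member owes $3236.80 (running OOP $3236.80).
#2 ($3245): 40% coinsurance on $3245 = $1298. Member pays $1298; OOP now $4534.80.
#3 ($13958): 40% coinsurance on $13958 = $5583.20. That would push OOP to $10118, over the $9500 cap, so member pays $9500 − $4534.80 = $4965.20.

$4965.20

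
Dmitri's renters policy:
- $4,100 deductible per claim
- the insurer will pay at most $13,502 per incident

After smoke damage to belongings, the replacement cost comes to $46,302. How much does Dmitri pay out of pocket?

Less the $4,100 deductible: $46,302 − $4,100 = $42,202.
Since $42,202 > $13,502, the payout is capped at $13,502.
Tenant's share is the uncovered remainder: $46,302 − $13,502 = $32,800.

$32,800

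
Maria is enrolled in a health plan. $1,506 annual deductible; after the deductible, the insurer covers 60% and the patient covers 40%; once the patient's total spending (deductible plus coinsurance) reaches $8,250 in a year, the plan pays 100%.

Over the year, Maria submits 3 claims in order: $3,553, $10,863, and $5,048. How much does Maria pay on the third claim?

#1 ($3,553): $1,506 finishes the deductible; $2,047 goes to coinsurance; patient's 40% is $818.80. Patient owes $2,324.80 (running OOP $2,324.80).
#2 ($10,863): deductible met; 40% of $10,863 = $4,345.20. Cost to patient: $4,345.20. OOP to date $6,670.
#3 ($5,048): deductible already satisfied, so patient's share is 40% × $5,048 = $2,019.20. OOP would hit $8,689.20 > $8,250, so the cap limits the patient to $8,250 − $6,670 = $1,580.

$1,580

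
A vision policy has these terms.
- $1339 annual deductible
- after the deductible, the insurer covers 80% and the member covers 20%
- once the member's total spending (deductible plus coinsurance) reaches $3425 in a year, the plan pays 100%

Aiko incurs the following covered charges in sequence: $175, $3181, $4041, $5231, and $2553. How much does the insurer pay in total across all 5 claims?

#1 ($175): all of it applies to the deductible. Member owes $175 (running OOP $175). Plan pays $175 − $175 = $0.
#2 ($3181): $1164 finishes the deductible; $2017 goes to coinsurance; member's 20% is $403.40. Member pays $1567.40; OOP now $1742.40. Insurer: $3181 − $1567.40 = $1613.60.
#3 ($4041): 20% coinsurance on $4041 = $808.20. Member owes $808.20 (running OOP $2550.60). Insurer: $4041 − $808.20 = $3232.80.
#4 ($5231): 20% coinsurance on $5231 = $1046.20. Adding that to $2550.60 gives $3596.80, past the $3425 cap; member pays only $3425 − $2550.60 = $874.40. Insurer: $5231 − $874.40 = $4356.60.
#5 ($2553): 20% coinsurance on $2553 = $510.60. That would push OOP to $3935.60, over the $3425 cap, so member pays $3425 − $3425 = $0. Plan pays $2553 − $0 = $2553.
Insurer total = bills − member's total = $15181 − $3425 = $11756.

$11756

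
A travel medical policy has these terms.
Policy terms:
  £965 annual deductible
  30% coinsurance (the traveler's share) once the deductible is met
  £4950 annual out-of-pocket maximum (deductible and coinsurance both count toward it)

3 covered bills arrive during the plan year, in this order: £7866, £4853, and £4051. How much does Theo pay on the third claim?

£458.80

Claim 1 (£7866): £965 to deductible, leaving £6901; traveler's 30% is £2070.30. Traveler owes £3035.30 (running OOP £3035.30).
Claim 2 (£4853): deductible met; 30% of £4853 = £1455.90. Traveler pays £1455.90; OOP now £4491.20.
Claim 3 (£4051): 30% coinsurance on £4051 = £1215.30. Adding that to £4491.20 gives £5706.50, past the £4950 cap; traveler pays only £4950 − £4491.20 = £458.80.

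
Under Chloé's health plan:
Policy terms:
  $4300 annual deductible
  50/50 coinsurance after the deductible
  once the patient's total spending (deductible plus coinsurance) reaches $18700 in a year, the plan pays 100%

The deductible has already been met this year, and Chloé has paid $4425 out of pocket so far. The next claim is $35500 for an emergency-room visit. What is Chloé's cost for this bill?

The deductible is already satisfied, so the full bill goes to coinsurance.
50% of $35500 = $17750 falls to the patient.
Adding $17750 to the $4425 already spent would give $22175, which exceeds the $18700 cap; the patient pays just $18700 − $4425 = $14275.

$14275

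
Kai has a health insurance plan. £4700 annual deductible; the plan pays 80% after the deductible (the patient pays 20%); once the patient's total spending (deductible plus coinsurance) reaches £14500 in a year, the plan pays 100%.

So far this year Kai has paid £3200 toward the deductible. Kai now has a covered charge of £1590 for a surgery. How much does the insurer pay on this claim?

Remaining deductible: £4700 − £3200 = £1500.
The remaining £90 (= £1590 − £1500) moves to coinsurance.
20% of £90 = £18 falls to the patient.
That puts the patient's cost at £1500 + £18 = £1518 before any cap.
Year-to-date out-of-pocket becomes £3200 + £1518 = £4718, still under the £14500 maximum, so no cap applies.
The insurer covers the remainder: £1590 − £1518 = £72.

£72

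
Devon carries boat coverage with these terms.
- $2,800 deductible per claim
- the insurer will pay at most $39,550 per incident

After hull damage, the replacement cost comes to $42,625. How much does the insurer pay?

Subtract the deductible: $42,625 − $2,800 = $39,825.
Since $39,825 > $39,550, the payout is capped at $39,550.

$39,550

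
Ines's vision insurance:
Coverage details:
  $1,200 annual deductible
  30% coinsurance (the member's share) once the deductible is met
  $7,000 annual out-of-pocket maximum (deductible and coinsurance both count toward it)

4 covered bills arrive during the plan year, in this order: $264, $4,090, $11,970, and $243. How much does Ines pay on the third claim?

Claim 1 ($264): fully absorbed by the deductible. Member owes $264 (running OOP $264).
Claim 2 ($4,090): deductible takes $936, $3,154 remains; member's 30% is $946.20. Cost to member: $1,882.20. OOP to date $2,146.20.
Claim 3 ($11,970): 30% coinsurance on $11,970 = $3,591. Member pays $3,591; OOP now $5,737.20.

$3,591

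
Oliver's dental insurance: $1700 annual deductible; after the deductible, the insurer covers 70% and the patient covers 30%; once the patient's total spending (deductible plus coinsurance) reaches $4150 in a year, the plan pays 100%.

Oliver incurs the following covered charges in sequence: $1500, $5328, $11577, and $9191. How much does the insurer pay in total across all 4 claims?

Claim 1 ($1500): entire amount goes to the deductible. Cost to patient: $1500. OOP to date $1500. Insurer: $1500 − $1500 = $0.
Claim 2 ($5328): $200 finishes the deductible; $5128 goes to coinsurance; coinsurance $5128 × 30% = $1538.40. Patient owes $1738.40 (running OOP $3238.40). Plan pays $5328 − $1738.40 = $3589.60.
Claim 3 ($11577): 30% coinsurance on $11577 = $3473.10. OOP would hit $6711.50 > $4150, so the cap limits the patient to $4150 − $3238.40 = $911.60. Insurer: $11577 − $911.60 = $10665.40.
Claim 4 ($9191): deductible met; 30% of $9191 = $2757.30. OOP would hit $6907.30 > $4150, so the cap limits the patient to $4150 − $4150 = $0. Insurer: $9191 − $0 = $9191.
Insurer total: $0 + $3589.60 + $10665.40 + $9191 = $23446.

$23446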